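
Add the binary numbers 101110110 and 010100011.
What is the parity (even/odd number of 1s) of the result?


101110110 = 374
010100011 = 163
Sum = 537 = 1000011001
1s count = 4

even parity (4 ones in 1000011001)


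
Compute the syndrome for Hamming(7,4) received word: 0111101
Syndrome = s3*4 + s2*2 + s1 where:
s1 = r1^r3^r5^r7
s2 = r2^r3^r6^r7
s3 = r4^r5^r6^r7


s1=1, s2=1, s3=1

Syndrome = 7 (error at position 7)


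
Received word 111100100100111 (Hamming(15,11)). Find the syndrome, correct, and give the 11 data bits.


Syndrome = 5: error at position 5

Data: 11010100111 (corrected bit 5)


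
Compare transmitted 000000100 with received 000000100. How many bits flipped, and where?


XOR: 000000000

0 errors (received matches sent)


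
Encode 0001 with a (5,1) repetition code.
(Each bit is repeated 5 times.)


Each bit -> 5 copies

00000000000000011111


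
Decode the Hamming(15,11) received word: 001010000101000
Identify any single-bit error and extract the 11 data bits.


Syndrome = 0: no error detected

Data: 11000101000 (no errors)


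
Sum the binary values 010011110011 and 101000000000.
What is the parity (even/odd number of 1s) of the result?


010011110011 = 1267
101000000000 = 2560
Sum = 3827 = 111011110011
1s count = 9

odd parity (9 ones in 111011110011)


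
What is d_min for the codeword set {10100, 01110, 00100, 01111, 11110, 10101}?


Comparing all pairs, minimum distance: 1
Can detect 0 errors, correct 0 errors

1


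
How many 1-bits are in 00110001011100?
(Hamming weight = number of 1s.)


Counting 1s in 00110001011100

6


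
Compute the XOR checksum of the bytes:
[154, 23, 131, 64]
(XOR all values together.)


XOR chain: 154 ^ 23 ^ 131 ^ 64 = 78

78


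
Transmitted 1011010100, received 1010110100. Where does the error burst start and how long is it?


XOR: 0001100000

Burst at position 3, length 2


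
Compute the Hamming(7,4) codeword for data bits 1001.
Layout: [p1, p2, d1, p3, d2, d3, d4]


Parity bits: p1=0, p2=0, p3=1

0011001


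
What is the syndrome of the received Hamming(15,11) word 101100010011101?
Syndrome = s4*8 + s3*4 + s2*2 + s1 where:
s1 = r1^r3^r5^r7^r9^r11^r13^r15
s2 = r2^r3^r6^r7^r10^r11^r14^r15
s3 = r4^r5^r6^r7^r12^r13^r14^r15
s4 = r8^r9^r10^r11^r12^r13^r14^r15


s1=1, s2=1, s3=0, s4=1

Syndrome = 11 (error at position 11)


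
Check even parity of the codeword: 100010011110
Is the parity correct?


Number of 1s: 6

Yes, parity is correct (6 ones)


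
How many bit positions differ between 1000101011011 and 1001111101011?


XOR: 0001010110000
Count of 1s: 4

4


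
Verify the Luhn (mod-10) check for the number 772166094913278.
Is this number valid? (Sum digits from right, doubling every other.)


Luhn sum = 69
69 mod 10 = 9

Invalid (Luhn sum mod 10 = 9)


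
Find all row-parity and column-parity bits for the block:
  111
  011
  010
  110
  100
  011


Row parities: 101010
Column parities: 111

Row P: 101010, Col P: 111, Corner: 1


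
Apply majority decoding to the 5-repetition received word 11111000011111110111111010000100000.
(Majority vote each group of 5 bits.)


Groups: 11111, 00001, 11111, 10111, 11101, 00001, 00000
Majority votes: 1011100

1011100


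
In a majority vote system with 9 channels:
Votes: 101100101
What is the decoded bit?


Ones: 5 out of 9
Threshold: 5

1 (5/9 voted 1)


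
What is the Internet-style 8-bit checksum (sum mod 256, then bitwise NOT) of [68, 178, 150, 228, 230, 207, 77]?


Sum = 1138 mod 256 = 114
Complement = 141

141


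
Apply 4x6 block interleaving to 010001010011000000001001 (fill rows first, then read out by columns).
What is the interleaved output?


Matrix:
  010001
  010011
  000000
  001001
Read columns: 000011000001000001001101

000011000001000001001101


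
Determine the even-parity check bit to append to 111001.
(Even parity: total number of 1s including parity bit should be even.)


Number of 1s in data: 4
Parity bit: 0

0


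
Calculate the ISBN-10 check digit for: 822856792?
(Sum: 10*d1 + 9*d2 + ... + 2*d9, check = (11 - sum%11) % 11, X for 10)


Weighted sum: 289
289 mod 11 = 3

Check digit: 8


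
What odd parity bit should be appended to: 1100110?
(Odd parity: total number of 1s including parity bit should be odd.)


Number of 1s in data: 4
Parity bit: 1

1


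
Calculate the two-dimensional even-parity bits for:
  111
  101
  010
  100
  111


Row parities: 10111
Column parities: 011

Row P: 10111, Col P: 011, Corner: 0


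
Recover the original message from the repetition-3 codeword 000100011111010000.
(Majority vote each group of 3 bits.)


Groups: 000, 100, 011, 111, 010, 000
Majority votes: 001100

001100


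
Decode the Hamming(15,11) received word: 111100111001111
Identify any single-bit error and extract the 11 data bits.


Syndrome = 2: error at position 2

Data: 10011001111 (corrected bit 2)


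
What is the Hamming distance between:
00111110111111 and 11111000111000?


XOR: 11000110000111
Count of 1s: 7

7


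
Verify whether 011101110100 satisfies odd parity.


Number of 1s: 7

Yes, parity is correct (7 ones)


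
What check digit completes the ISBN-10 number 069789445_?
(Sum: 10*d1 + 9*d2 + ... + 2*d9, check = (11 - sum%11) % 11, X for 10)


Weighted sum: 306
306 mod 11 = 9

Check digit: 2


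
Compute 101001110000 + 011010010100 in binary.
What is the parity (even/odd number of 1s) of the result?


101001110000 = 2672
011010010100 = 1684
Sum = 4356 = 1000100000100
1s count = 3

odd parity (3 ones in 1000100000100)


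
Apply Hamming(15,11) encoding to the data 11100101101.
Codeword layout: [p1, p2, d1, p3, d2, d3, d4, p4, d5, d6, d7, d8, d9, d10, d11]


Parity bits: p1=0, p2=0, p3=1, p4=0

001111000101101


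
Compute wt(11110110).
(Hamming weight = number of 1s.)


Counting 1s in 11110110

6


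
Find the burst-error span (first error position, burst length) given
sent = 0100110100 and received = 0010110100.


XOR: 0110000000

Burst at position 1, length 2


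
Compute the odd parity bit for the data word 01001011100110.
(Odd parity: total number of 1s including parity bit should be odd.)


Number of 1s in data: 7
Parity bit: 0

0


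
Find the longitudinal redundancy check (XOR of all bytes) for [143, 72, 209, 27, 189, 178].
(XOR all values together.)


XOR chain: 143 ^ 72 ^ 209 ^ 27 ^ 189 ^ 178 = 2

2


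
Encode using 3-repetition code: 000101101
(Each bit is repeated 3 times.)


Each bit -> 3 copies

000000000111000111111000111


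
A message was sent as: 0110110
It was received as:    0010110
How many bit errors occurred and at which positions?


XOR: 0100000

1 error(s) at position(s): 1


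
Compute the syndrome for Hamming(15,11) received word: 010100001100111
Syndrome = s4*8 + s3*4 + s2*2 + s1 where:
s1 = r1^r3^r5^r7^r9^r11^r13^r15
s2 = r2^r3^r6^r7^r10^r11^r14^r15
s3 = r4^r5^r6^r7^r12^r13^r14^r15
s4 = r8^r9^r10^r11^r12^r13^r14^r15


s1=1, s2=0, s3=0, s4=1

Syndrome = 9 (error at position 9)


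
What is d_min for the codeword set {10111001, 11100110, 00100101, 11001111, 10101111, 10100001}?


Comparing all pairs, minimum distance: 2
Can detect 1 errors, correct 0 errors

2


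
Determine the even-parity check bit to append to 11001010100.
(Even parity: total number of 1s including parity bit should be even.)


Number of 1s in data: 5
Parity bit: 1

1


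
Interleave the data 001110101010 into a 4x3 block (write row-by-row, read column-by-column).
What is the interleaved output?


Matrix:
  001
  110
  101
  010
Read columns: 011001011010

011001011010


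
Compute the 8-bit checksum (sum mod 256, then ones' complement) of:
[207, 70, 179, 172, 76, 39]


Sum = 743 mod 256 = 231
Complement = 24

24


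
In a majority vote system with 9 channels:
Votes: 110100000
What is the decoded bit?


Ones: 3 out of 9
Threshold: 5

0 (3/9 voted 1)


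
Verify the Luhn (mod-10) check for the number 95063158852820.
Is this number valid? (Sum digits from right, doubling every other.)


Luhn sum = 64
64 mod 10 = 4

Invalid (Luhn sum mod 10 = 4)


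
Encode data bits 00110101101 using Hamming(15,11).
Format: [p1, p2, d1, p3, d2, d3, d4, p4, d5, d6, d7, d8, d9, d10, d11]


Parity bits: p1=1, p2=0, p3=1, p4=0

100101100101101


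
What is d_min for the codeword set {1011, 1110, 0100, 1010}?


Comparing all pairs, minimum distance: 1
Can detect 0 errors, correct 0 errors

1


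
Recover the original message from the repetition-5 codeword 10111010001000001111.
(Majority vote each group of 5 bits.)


Groups: 10111, 01000, 10000, 01111
Majority votes: 1001

1001


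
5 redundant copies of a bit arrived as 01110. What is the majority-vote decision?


Ones: 3 out of 5
Threshold: 3

1 (3/5 voted 1)


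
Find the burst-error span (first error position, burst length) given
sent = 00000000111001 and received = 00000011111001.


XOR: 00000011000000

Burst at position 6, length 2


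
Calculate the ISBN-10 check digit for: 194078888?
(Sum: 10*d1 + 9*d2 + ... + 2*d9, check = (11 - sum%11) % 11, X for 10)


Weighted sum: 277
277 mod 11 = 2

Check digit: 9


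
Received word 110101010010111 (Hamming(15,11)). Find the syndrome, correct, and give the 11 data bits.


Syndrome = 14: error at position 14

Data: 00100010101 (corrected bit 14)


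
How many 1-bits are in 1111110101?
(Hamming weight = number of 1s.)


Counting 1s in 1111110101

8


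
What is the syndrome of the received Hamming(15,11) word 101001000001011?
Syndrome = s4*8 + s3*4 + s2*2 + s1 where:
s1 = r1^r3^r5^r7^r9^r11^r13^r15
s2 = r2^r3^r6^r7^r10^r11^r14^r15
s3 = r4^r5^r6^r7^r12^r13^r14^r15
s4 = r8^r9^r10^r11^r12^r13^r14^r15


s1=1, s2=0, s3=0, s4=1

Syndrome = 9 (error at position 9)


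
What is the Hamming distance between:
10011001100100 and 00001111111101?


XOR: 10010110011001
Count of 1s: 7

7


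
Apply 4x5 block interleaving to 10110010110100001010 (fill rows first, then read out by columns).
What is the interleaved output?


Matrix:
  10110
  01011
  01000
  01010
Read columns: 10000111100011010100

10000111100011010100


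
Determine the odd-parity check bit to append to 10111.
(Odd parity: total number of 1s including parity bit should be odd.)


Number of 1s in data: 4
Parity bit: 1

1


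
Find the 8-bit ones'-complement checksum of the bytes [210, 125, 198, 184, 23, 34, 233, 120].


Sum = 1127 mod 256 = 103
Complement = 152

152


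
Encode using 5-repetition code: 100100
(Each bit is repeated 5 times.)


Each bit -> 5 copies

111110000000000111110000000000


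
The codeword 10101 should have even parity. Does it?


Number of 1s: 3

No, parity error (3 ones)


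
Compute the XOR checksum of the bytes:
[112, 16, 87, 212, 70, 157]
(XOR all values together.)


XOR chain: 112 ^ 16 ^ 87 ^ 212 ^ 70 ^ 157 = 56

56


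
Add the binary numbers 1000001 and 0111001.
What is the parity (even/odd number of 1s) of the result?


1000001 = 65
0111001 = 57
Sum = 122 = 1111010
1s count = 5

odd parity (5 ones in 1111010)


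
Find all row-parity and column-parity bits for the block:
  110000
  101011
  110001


Row parities: 001
Column parities: 101010

Row P: 001, Col P: 101010, Corner: 1


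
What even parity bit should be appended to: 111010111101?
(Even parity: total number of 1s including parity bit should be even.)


Number of 1s in data: 9
Parity bit: 1

1


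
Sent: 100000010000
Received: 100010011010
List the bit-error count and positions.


XOR: 000010001010

3 error(s) at position(s): 4, 8, 10


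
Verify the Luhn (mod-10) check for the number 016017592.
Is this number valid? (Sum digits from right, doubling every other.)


Luhn sum = 30
30 mod 10 = 0

Valid (Luhn sum mod 10 = 0)


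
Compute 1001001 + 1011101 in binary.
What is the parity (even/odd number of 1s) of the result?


1001001 = 73
1011101 = 93
Sum = 166 = 10100110
1s count = 4

even parity (4 ones in 10100110)


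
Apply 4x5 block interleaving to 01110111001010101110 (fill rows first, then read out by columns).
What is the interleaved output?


Matrix:
  01110
  11100
  10101
  01110
Read columns: 01101101111110010010

01101101111110010010


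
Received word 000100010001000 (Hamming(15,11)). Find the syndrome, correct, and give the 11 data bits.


Syndrome = 0: no error detected

Data: 00000001000 (no errors)


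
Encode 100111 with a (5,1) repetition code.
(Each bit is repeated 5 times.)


Each bit -> 5 copies

111110000000000111111111111111


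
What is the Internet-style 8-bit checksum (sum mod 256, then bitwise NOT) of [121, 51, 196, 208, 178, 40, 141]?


Sum = 935 mod 256 = 167
Complement = 88

88


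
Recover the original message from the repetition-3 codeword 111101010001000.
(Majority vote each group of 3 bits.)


Groups: 111, 101, 010, 001, 000
Majority votes: 11000

11000


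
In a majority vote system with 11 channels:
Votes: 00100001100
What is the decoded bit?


Ones: 3 out of 11
Threshold: 6

0 (3/11 voted 1)


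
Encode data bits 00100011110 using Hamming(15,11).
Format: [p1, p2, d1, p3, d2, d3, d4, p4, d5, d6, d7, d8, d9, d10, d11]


Parity bits: p1=0, p2=1, p3=0, p4=0

010001000011110


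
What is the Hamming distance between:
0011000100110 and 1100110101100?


XOR: 1111110001010
Count of 1s: 8

8


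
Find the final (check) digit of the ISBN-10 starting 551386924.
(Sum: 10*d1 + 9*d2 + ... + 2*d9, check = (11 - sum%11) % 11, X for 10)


Weighted sum: 252
252 mod 11 = 10

Check digit: 1


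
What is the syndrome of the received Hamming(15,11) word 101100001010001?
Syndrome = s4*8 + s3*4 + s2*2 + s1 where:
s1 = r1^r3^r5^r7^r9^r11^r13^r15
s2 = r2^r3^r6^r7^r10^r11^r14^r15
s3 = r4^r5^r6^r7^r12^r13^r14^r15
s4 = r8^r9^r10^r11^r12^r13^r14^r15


s1=1, s2=1, s3=0, s4=1

Syndrome = 11 (error at position 11)


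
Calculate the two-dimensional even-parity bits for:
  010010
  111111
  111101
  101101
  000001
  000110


Row parities: 001010
Column parities: 111010

Row P: 001010, Col P: 111010, Corner: 0


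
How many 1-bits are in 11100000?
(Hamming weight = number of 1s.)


Counting 1s in 11100000

3


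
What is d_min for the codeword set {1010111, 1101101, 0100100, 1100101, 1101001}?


Comparing all pairs, minimum distance: 1
Can detect 0 errors, correct 0 errors

1


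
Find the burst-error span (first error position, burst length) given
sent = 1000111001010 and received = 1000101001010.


XOR: 0000010000000

Burst at position 5, length 1


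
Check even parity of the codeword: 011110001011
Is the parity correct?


Number of 1s: 7

No, parity error (7 ones)


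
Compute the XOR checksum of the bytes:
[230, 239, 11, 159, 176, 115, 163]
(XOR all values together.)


XOR chain: 230 ^ 239 ^ 11 ^ 159 ^ 176 ^ 115 ^ 163 = 253

253


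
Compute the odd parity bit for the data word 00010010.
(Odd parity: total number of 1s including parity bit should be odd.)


Number of 1s in data: 2
Parity bit: 1

1


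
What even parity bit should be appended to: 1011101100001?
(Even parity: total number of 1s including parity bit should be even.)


Number of 1s in data: 7
Parity bit: 1

1


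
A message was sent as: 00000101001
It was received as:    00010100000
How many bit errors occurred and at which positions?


XOR: 00010001001

3 error(s) at position(s): 3, 7, 10


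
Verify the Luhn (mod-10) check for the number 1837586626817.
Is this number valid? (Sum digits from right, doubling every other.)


Luhn sum = 59
59 mod 10 = 9

Invalid (Luhn sum mod 10 = 9)


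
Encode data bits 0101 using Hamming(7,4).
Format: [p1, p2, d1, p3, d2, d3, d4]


Parity bits: p1=0, p2=1, p3=0

0100101


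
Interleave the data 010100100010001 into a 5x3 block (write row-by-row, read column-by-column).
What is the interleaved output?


Matrix:
  010
  100
  100
  010
  001
Read columns: 011001001000001

011001001000001


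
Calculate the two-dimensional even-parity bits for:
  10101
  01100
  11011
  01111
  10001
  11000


Row parities: 100000
Column parities: 00100

Row P: 100000, Col P: 00100, Corner: 1


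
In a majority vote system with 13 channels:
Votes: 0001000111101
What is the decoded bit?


Ones: 6 out of 13
Threshold: 7

0 (6/13 voted 1)


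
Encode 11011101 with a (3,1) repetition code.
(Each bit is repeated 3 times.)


Each bit -> 3 copies

111111000111111111000111


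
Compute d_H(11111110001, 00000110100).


XOR: 11111000101
Count of 1s: 7

7


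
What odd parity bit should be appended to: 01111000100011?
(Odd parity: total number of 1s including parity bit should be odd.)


Number of 1s in data: 7
Parity bit: 0

0


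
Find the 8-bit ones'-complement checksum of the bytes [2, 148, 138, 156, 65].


Sum = 509 mod 256 = 253
Complement = 2

2


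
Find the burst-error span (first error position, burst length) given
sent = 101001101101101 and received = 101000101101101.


XOR: 000001000000000

Burst at position 5, length 1


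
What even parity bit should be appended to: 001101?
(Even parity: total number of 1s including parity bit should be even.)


Number of 1s in data: 3
Parity bit: 1

1


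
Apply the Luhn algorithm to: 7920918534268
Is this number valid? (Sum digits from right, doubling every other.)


Luhn sum = 62
62 mod 10 = 2

Invalid (Luhn sum mod 10 = 2)


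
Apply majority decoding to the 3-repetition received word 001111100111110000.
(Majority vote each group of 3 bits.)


Groups: 001, 111, 100, 111, 110, 000
Majority votes: 010110

010110


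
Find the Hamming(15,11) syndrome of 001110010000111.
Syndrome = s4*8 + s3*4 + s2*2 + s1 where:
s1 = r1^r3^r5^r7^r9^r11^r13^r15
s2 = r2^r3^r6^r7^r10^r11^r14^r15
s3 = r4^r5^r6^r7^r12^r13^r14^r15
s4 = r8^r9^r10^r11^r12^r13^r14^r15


s1=0, s2=1, s3=1, s4=0

Syndrome = 6 (error at position 6)


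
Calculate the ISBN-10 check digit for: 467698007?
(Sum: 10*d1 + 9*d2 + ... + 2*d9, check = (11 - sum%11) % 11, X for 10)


Weighted sum: 300
300 mod 11 = 3

Check digit: 8


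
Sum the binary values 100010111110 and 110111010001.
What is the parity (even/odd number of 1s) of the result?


100010111110 = 2238
110111010001 = 3537
Sum = 5775 = 1011010001111
1s count = 8

even parity (8 ones in 1011010001111)


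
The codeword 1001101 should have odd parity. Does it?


Number of 1s: 4

No, parity error (4 ones)


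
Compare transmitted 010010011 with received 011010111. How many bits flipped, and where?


XOR: 001000100

2 error(s) at position(s): 2, 6


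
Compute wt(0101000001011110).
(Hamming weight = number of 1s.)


Counting 1s in 0101000001011110

7


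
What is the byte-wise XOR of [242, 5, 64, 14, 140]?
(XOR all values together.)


XOR chain: 242 ^ 5 ^ 64 ^ 14 ^ 140 = 53

53


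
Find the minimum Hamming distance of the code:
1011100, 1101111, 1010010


Comparing all pairs, minimum distance: 3
Can detect 2 errors, correct 1 errors

3


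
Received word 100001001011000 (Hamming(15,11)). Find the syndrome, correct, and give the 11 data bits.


Syndrome = 9: error at position 9

Data: 00100011000 (corrected bit 9)


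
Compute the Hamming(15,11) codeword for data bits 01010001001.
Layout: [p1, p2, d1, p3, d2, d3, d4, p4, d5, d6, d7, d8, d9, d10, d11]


Parity bits: p1=1, p2=0, p3=0, p4=0

100010100001001


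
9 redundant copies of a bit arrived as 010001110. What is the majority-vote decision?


Ones: 4 out of 9
Threshold: 5

0 (4/9 voted 1)


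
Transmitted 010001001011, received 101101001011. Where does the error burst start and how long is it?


XOR: 111100000000

Burst at position 0, length 4


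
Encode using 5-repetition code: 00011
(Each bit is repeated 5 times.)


Each bit -> 5 copies

0000000000000001111111111


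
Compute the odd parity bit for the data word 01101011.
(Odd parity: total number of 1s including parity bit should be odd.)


Number of 1s in data: 5
Parity bit: 0

0


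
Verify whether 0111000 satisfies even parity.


Number of 1s: 3

No, parity error (3 ones)


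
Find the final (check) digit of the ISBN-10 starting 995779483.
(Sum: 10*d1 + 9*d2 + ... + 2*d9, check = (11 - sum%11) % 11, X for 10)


Weighted sum: 393
393 mod 11 = 8

Check digit: 3


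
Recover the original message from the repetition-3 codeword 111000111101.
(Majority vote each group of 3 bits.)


Groups: 111, 000, 111, 101
Majority votes: 1011

1011


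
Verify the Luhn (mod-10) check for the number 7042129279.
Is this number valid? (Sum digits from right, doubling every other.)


Luhn sum = 44
44 mod 10 = 4

Invalid (Luhn sum mod 10 = 4)


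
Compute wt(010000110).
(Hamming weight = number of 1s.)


Counting 1s in 010000110

3


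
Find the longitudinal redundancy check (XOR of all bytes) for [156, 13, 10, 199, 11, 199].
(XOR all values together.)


XOR chain: 156 ^ 13 ^ 10 ^ 199 ^ 11 ^ 199 = 144

144


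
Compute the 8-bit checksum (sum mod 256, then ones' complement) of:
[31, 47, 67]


Sum = 145 mod 256 = 145
Complement = 110

110


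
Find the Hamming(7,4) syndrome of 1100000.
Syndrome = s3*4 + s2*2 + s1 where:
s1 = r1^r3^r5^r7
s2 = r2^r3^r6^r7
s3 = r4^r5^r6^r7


s1=1, s2=1, s3=0

Syndrome = 3 (error at position 3)


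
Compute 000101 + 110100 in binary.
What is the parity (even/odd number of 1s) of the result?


000101 = 5
110100 = 52
Sum = 57 = 111001
1s count = 4

even parity (4 ones in 111001)


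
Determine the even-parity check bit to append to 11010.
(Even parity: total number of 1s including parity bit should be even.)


Number of 1s in data: 3
Parity bit: 1

1


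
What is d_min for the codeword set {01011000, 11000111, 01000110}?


Comparing all pairs, minimum distance: 2
Can detect 1 errors, correct 0 errors

2


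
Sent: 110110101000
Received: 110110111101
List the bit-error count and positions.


XOR: 000000010101

3 error(s) at position(s): 7, 9, 11


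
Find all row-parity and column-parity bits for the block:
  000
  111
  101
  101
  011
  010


Row parities: 010001
Column parities: 110

Row P: 010001, Col P: 110, Corner: 0


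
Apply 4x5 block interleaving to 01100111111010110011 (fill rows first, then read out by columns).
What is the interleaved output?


Matrix:
  01100
  11111
  10101
  10011
Read columns: 01111100111001010111

01111100111001010111


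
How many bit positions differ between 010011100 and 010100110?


XOR: 000111010
Count of 1s: 4

4


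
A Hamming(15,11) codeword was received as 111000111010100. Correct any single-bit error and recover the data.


Syndrome = 0: no error detected

Data: 10011010100 (no errors)


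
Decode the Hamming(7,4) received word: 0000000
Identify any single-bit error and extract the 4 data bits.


Syndrome = 0: no error detected

Data: 0000 (no errors)


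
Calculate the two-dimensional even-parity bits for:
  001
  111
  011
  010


Row parities: 1101
Column parities: 111

Row P: 1101, Col P: 111, Corner: 1


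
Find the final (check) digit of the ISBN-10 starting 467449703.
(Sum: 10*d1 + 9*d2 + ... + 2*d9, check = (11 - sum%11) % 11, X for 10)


Weighted sum: 281
281 mod 11 = 6

Check digit: 5


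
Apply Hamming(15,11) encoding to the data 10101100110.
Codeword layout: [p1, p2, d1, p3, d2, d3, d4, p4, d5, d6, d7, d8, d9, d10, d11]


Parity bits: p1=1, p2=0, p3=1, p4=0

101101001100110


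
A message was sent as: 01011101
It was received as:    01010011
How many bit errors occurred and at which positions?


XOR: 00001110

3 error(s) at position(s): 4, 5, 6


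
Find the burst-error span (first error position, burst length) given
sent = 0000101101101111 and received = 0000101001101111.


XOR: 0000000100000000

Burst at position 7, length 1


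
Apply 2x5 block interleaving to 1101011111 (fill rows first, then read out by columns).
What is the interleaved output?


Matrix:
  11010
  11111
Read columns: 1111011101

1111011101


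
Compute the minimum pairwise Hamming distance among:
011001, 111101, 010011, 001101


Comparing all pairs, minimum distance: 2
Can detect 1 errors, correct 0 errors

2


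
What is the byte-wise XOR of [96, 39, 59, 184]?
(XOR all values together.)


XOR chain: 96 ^ 39 ^ 59 ^ 184 = 196

196


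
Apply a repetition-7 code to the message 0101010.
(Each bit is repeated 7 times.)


Each bit -> 7 copies

0000000111111100000001111111000000011111110000000


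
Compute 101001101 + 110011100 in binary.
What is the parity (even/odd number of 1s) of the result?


101001101 = 333
110011100 = 412
Sum = 745 = 1011101001
1s count = 6

even parity (6 ones in 1011101001)


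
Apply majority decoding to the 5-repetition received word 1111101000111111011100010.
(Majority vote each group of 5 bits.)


Groups: 11111, 01000, 11111, 10111, 00010
Majority votes: 10110

10110


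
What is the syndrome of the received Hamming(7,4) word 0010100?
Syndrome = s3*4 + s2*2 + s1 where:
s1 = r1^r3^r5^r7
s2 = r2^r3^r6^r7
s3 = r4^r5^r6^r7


s1=0, s2=1, s3=1

Syndrome = 6 (error at position 6)


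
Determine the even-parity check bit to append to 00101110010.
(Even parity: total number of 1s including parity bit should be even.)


Number of 1s in data: 5
Parity bit: 1

1


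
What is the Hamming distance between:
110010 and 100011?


XOR: 010001
Count of 1s: 2

2


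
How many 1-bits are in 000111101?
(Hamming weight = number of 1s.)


Counting 1s in 000111101

5


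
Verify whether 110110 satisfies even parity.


Number of 1s: 4

Yes, parity is correct (4 ones)


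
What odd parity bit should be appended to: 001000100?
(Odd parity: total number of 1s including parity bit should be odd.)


Number of 1s in data: 2
Parity bit: 1

1


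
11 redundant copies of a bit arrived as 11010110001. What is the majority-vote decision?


Ones: 6 out of 11
Threshold: 6

1 (6/11 voted 1)


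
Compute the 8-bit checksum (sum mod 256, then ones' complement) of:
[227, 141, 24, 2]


Sum = 394 mod 256 = 138
Complement = 117

117


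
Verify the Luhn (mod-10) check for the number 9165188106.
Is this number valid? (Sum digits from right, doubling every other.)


Luhn sum = 42
42 mod 10 = 2

Invalid (Luhn sum mod 10 = 2)


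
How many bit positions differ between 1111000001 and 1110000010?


XOR: 0001000011
Count of 1s: 3

3


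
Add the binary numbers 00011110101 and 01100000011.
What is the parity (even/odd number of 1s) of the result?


00011110101 = 245
01100000011 = 771
Sum = 1016 = 1111111000
1s count = 7

odd parity (7 ones in 1111111000)


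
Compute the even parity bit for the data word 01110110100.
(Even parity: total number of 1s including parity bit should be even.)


Number of 1s in data: 6
Parity bit: 0

0


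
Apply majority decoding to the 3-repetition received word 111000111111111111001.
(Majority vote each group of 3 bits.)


Groups: 111, 000, 111, 111, 111, 111, 001
Majority votes: 1011110

1011110


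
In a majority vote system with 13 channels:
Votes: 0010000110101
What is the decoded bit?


Ones: 5 out of 13
Threshold: 7

0 (5/13 voted 1)


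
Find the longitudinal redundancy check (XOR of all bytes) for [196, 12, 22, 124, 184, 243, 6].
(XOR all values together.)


XOR chain: 196 ^ 12 ^ 22 ^ 124 ^ 184 ^ 243 ^ 6 = 239

239


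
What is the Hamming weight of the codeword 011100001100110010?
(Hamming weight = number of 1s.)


Counting 1s in 011100001100110010

8


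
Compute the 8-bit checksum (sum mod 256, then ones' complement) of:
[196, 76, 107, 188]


Sum = 567 mod 256 = 55
Complement = 200

200


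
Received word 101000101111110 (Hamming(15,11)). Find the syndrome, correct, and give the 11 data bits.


Syndrome = 2: error at position 2

Data: 10011111110 (corrected bit 2)


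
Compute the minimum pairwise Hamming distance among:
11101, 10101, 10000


Comparing all pairs, minimum distance: 1
Can detect 0 errors, correct 0 errors

1


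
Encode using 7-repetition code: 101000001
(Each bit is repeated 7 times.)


Each bit -> 7 copies

111111100000001111111000000000000000000000000000000000001111111


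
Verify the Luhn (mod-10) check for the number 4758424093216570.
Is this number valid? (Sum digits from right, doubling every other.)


Luhn sum = 72
72 mod 10 = 2

Invalid (Luhn sum mod 10 = 2)


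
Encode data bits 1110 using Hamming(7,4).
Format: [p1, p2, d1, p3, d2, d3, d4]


Parity bits: p1=0, p2=0, p3=0

0010110


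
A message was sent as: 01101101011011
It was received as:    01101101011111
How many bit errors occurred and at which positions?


XOR: 00000000000100

1 error(s) at position(s): 11


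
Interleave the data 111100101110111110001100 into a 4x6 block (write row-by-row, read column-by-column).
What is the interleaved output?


Matrix:
  111100
  101110
  111110
  001100
Read columns: 111010101111111101100000

111010101111111101100000


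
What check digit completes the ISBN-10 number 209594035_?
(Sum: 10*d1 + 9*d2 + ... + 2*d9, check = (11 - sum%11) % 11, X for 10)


Weighted sum: 220
220 mod 11 = 0

Check digit: 0


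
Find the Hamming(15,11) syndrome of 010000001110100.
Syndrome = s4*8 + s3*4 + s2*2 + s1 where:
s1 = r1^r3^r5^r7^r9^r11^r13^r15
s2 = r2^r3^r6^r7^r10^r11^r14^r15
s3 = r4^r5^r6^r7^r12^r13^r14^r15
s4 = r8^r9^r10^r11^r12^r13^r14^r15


s1=1, s2=1, s3=1, s4=0

Syndrome = 7 (error at position 7)


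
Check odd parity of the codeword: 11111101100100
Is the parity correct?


Number of 1s: 9

Yes, parity is correct (9 ones)


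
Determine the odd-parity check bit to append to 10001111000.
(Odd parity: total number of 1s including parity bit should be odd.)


Number of 1s in data: 5
Parity bit: 0

0


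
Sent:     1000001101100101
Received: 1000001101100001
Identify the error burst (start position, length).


XOR: 0000000000000100

Burst at position 13, length 1


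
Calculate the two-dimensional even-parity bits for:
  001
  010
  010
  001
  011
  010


Row parities: 111101
Column parities: 001

Row P: 111101, Col P: 001, Corner: 1


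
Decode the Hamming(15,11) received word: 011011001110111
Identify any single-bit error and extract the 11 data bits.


Syndrome = 6: error at position 6

Data: 11001110111 (corrected bit 6)


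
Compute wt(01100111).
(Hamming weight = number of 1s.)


Counting 1s in 01100111

5


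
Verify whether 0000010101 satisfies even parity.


Number of 1s: 3

No, parity error (3 ones)


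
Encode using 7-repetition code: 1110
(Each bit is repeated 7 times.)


Each bit -> 7 copies

1111111111111111111110000000


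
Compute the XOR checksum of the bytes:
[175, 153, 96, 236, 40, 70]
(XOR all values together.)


XOR chain: 175 ^ 153 ^ 96 ^ 236 ^ 40 ^ 70 = 212

212


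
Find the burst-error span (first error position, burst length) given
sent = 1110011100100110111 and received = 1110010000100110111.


XOR: 0000001100000000000

Burst at position 6, length 2


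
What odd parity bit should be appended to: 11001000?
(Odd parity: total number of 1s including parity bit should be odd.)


Number of 1s in data: 3
Parity bit: 0

0


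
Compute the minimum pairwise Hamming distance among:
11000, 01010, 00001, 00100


Comparing all pairs, minimum distance: 2
Can detect 1 errors, correct 0 errors

2


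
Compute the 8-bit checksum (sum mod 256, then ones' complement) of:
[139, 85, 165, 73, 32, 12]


Sum = 506 mod 256 = 250
Complement = 5

5


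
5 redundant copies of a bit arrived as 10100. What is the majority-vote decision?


Ones: 2 out of 5
Threshold: 3

0 (2/5 voted 1)


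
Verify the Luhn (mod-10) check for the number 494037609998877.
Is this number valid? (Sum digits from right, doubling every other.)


Luhn sum = 85
85 mod 10 = 5

Invalid (Luhn sum mod 10 = 5)


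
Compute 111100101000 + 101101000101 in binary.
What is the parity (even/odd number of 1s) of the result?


111100101000 = 3880
101101000101 = 2885
Sum = 6765 = 1101001101101
1s count = 8

even parity (8 ones in 1101001101101)


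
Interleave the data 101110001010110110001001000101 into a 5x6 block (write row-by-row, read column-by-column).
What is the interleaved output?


Matrix:
  101110
  001010
  110110
  001001
  000101
Read columns: 101000010011010101011110000011

101000010011010101011110000011


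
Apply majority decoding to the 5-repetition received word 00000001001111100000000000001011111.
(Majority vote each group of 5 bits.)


Groups: 00000, 00100, 11111, 00000, 00000, 00010, 11111
Majority votes: 0010001

0010001


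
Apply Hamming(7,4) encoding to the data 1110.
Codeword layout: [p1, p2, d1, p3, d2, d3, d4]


Parity bits: p1=0, p2=0, p3=0

0010110


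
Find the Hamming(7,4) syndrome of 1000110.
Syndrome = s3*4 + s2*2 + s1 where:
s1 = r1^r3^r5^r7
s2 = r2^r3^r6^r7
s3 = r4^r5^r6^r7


s1=0, s2=1, s3=0

Syndrome = 2 (error at position 2)


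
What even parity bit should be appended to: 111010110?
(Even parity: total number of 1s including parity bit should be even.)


Number of 1s in data: 6
Parity bit: 0

0


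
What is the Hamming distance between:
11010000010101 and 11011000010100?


XOR: 00001000000001
Count of 1s: 2

2


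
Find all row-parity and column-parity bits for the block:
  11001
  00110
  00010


Row parities: 101
Column parities: 11101

Row P: 101, Col P: 11101, Corner: 0


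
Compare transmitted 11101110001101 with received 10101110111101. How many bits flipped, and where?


XOR: 01000000110000

3 error(s) at position(s): 1, 8, 9


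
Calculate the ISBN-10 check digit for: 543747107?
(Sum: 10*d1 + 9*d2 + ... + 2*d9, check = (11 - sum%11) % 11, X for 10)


Weighted sum: 236
236 mod 11 = 5

Check digit: 6


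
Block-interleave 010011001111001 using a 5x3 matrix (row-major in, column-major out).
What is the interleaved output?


Matrix:
  010
  011
  001
  111
  001
Read columns: 000101101001111

000101101001111


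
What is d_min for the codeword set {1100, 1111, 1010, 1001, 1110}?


Comparing all pairs, minimum distance: 1
Can detect 0 errors, correct 0 errors

1


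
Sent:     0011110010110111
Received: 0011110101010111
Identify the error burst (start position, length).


XOR: 0000000111100000

Burst at position 7, length 4


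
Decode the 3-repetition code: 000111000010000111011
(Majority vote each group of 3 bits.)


Groups: 000, 111, 000, 010, 000, 111, 011
Majority votes: 0100011

0100011


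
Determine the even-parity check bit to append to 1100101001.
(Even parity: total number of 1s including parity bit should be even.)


Number of 1s in data: 5
Parity bit: 1

1


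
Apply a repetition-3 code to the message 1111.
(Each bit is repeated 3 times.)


Each bit -> 3 copies

111111111111


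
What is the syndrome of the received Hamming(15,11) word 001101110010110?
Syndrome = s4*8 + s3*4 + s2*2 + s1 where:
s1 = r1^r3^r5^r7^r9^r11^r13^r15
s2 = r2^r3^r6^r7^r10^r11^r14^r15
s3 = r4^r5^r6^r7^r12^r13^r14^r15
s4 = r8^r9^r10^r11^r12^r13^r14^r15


s1=0, s2=1, s3=1, s4=0

Syndrome = 6 (error at position 6)


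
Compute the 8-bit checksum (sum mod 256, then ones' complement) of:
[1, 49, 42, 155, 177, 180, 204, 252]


Sum = 1060 mod 256 = 36
Complement = 219

219


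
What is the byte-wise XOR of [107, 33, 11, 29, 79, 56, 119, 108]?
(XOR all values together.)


XOR chain: 107 ^ 33 ^ 11 ^ 29 ^ 79 ^ 56 ^ 119 ^ 108 = 48

48


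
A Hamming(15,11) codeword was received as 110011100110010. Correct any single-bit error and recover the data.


Syndrome = 8: error at position 8

Data: 01110110010 (corrected bit 8)


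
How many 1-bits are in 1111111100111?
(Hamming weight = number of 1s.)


Counting 1s in 1111111100111

11


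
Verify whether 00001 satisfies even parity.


Number of 1s: 1

No, parity error (1 ones)


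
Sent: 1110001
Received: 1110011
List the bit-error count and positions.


XOR: 0000010

1 error(s) at position(s): 5


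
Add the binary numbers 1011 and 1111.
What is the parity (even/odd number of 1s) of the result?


1011 = 11
1111 = 15
Sum = 26 = 11010
1s count = 3

odd parity (3 ones in 11010)


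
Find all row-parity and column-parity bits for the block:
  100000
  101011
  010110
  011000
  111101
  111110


Row parities: 101011
Column parities: 000110

Row P: 101011, Col P: 000110, Corner: 0


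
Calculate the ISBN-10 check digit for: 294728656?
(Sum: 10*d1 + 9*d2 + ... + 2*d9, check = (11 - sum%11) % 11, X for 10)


Weighted sum: 285
285 mod 11 = 10

Check digit: 1


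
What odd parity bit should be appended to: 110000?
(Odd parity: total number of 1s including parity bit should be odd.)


Number of 1s in data: 2
Parity bit: 1

1


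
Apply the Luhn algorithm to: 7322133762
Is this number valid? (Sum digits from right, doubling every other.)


Luhn sum = 37
37 mod 10 = 7

Invalid (Luhn sum mod 10 = 7)


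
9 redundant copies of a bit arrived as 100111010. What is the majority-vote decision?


Ones: 5 out of 9
Threshold: 5

1 (5/9 voted 1)


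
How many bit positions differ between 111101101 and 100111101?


XOR: 011010000
Count of 1s: 3

3


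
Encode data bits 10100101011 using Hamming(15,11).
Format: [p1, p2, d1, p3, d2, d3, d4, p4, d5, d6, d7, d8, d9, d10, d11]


Parity bits: p1=0, p2=1, p3=0, p4=0

011001000101011


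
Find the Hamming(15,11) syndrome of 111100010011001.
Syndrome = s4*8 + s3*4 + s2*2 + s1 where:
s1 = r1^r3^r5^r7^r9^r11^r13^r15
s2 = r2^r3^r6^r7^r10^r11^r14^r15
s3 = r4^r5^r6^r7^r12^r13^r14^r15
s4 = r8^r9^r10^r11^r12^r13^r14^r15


s1=0, s2=0, s3=1, s4=0

Syndrome = 4 (error at position 4)


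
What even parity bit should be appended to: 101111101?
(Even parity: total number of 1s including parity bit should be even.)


Number of 1s in data: 7
Parity bit: 1

1


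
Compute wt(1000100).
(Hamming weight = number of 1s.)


Counting 1s in 1000100

2


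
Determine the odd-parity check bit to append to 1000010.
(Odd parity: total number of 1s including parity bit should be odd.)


Number of 1s in data: 2
Parity bit: 1

1


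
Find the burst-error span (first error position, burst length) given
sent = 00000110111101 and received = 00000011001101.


XOR: 00000101110000

Burst at position 5, length 5


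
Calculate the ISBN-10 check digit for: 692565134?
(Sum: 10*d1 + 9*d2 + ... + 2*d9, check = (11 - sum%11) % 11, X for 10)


Weighted sum: 274
274 mod 11 = 10

Check digit: 1


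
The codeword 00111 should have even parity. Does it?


Number of 1s: 3

No, parity error (3 ones)


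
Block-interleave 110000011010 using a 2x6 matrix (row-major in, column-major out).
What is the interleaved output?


Matrix:
  110000
  011010
Read columns: 101101000100

101101000100


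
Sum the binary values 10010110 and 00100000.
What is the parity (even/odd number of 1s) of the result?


10010110 = 150
00100000 = 32
Sum = 182 = 10110110
1s count = 5

odd parity (5 ones in 10110110)


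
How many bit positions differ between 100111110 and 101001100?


XOR: 001110010
Count of 1s: 4

4


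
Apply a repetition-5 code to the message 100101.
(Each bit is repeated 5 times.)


Each bit -> 5 copies

111110000000000111110000011111
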